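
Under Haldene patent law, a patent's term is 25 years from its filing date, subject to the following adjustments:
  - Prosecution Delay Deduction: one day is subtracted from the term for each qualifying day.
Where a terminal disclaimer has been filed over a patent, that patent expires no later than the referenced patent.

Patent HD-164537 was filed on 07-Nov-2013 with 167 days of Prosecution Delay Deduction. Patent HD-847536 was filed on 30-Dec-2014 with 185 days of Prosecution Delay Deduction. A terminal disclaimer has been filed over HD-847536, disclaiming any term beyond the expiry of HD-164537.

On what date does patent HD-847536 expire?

May 24, 2038

Natural term of HD-847536:
  Base: filing + 25 years → 30 December 2039.
  Prosecution Delay Deduction: −185 days → 28 June 2039.
Expiry of referenced patent HD-164537:
  Base: filing + 25 years → 7 November 2038.
  Prosecution Delay Deduction: −167 days → 24 May 2038.
Terminal disclaimer: HD-847536 expires on the earlier of 28 June 2039 and 24 May 2038.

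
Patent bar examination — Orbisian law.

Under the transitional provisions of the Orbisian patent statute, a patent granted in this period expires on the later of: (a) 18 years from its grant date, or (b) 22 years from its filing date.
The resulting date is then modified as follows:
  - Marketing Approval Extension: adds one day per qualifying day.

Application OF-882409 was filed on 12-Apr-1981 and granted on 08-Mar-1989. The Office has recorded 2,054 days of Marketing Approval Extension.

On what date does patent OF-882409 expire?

October 21, 2012

(a) grant + 18 years → 8 March 2007.
(b) filing + 22 years → 12 April 2003.
Later of the two: 8 March 2007.
Marketing Approval Extension: +2054 days → 21 October 2012.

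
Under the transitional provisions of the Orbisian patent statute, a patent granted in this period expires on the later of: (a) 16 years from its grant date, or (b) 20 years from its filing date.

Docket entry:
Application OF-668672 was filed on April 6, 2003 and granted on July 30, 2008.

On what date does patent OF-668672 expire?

2024-07-30

(a) grant + 16 years → 30 July 2024.
(b) filing + 20 years → 6 April 2023.
Later of the two: 30 July 2024.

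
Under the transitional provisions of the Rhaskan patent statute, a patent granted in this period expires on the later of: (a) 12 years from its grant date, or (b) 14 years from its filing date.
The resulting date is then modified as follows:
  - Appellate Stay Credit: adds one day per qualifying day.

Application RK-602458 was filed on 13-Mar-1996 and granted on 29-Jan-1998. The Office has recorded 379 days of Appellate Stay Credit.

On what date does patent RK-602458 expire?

2011-03-27

(a) grant + 12 years → 29 January 2010.
(b) filing + 14 years → 13 March 2010.
Later of the two: 13 March 2010.
Appellate Stay Credit: +379 days → 27 March 2011.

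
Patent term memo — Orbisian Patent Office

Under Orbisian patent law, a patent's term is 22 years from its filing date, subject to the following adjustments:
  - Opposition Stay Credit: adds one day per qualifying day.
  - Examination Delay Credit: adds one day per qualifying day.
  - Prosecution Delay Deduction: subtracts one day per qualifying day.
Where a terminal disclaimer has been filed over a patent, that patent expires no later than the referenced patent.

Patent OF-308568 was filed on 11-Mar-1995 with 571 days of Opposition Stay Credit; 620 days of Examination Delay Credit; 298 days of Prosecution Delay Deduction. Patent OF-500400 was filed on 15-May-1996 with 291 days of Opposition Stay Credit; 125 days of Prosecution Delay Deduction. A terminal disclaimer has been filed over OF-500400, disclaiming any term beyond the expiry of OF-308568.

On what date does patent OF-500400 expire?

Natural term of OF-500400:
  Base: filing + 22 years → 15 May 2018.
  Opposition Stay Credit: +291 days → 2 March 2019.
  Prosecution Delay Deduction: −125 days → 28 October 2018.
Expiry of referenced patent OF-308568:
  Base: filing + 22 years → 11 March 2017.
  Opposition Stay Credit: +571 days → 3 October 2018.
  Examination Delay Credit: +620 days → 14 June 2020.
  Prosecution Delay Deduction: −298 days → 21 August 2019.
Terminal disclaimer: OF-500400 expires on the earlier of 28 October 2018 and 21 August 2019.

October 28, 2018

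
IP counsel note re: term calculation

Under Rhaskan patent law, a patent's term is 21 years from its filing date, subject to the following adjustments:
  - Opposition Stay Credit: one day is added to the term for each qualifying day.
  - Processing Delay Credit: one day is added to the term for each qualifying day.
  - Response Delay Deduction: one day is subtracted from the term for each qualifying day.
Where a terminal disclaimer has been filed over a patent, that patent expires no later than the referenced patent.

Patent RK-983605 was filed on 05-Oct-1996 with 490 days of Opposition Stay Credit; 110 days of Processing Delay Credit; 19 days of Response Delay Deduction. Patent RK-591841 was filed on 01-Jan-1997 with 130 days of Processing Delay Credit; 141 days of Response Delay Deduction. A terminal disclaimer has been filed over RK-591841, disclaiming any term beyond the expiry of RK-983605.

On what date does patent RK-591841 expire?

Natural term of RK-591841:
  Base: filing + 21 years → 1 January 2018.
  Processing Delay Credit: +130 days → 11 May 2018.
  Response Delay Deduction: −141 days → 21 December 2017.
Expiry of referenced patent RK-983605:
  Base: filing + 21 years → 5 October 2017.
  Opposition Stay Credit: +490 days → 7 February 2019.
  Processing Delay Credit: +110 days → 28 May 2019.
  Response Delay Deduction: −19 days → 9 May 2019.
Terminal disclaimer: RK-591841 expires on the earlier of 21 December 2017 and 9 May 2019.

2017-12-21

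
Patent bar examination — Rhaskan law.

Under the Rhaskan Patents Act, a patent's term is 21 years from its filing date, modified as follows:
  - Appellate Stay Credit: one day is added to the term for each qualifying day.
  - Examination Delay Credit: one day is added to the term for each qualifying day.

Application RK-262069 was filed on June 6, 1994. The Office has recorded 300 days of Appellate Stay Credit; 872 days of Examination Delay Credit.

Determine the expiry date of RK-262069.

2018-08-21

Base term: filing date + 21 years → 6 June 2015.
Appellate Stay Credit: +300 days → 1 April 2016.
Examination Delay Credit: +872 days → 21 August 2018.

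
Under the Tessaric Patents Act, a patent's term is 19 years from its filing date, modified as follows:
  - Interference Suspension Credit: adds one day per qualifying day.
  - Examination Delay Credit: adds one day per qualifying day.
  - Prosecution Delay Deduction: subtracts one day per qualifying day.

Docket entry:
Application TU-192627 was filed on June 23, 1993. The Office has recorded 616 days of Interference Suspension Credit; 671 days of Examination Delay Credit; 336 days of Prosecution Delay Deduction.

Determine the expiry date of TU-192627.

Base term: filing date + 19 years → 23 June 2012.
Interference Suspension Credit: +616 days → 1 March 2014.
Examination Delay Credit: +671 days → 1 January 2016.
Prosecution Delay Deduction: −336 days → 30 January 2015.

January 30, 2015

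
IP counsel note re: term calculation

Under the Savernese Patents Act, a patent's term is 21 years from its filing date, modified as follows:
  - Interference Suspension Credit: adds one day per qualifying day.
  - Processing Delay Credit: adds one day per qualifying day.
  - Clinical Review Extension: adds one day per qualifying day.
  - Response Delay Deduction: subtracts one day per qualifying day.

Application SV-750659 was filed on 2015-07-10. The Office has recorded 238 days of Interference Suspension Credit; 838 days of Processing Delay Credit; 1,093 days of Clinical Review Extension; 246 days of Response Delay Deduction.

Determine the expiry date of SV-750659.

Base term: filing date + 21 years → 10 July 2036.
Interference Suspension Credit: +238 days → 5 March 2037.
Processing Delay Credit: +838 days → 21 June 2039.
Clinical Review Extension: +1093 days → 18 June 2042.
Response Delay Deduction: −246 days → 15 October 2041.

2041-10-15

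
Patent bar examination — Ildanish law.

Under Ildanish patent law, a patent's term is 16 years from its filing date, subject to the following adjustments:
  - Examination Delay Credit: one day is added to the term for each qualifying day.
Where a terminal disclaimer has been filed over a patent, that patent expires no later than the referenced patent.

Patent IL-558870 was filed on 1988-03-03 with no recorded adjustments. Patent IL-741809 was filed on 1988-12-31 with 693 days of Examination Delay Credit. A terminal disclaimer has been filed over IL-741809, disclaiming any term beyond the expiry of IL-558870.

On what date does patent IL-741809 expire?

Natural term of IL-741809:
  Base: filing + 16 years → 31 December 2004.
  Examination Delay Credit: +693 days → 24 November 2006.
Expiry of referenced patent IL-558870:
  Base: filing + 16 years → 3 March 2004.
Terminal disclaimer: IL-741809 expires on the earlier of 24 November 2006 and 3 March 2004.

March 3, 2004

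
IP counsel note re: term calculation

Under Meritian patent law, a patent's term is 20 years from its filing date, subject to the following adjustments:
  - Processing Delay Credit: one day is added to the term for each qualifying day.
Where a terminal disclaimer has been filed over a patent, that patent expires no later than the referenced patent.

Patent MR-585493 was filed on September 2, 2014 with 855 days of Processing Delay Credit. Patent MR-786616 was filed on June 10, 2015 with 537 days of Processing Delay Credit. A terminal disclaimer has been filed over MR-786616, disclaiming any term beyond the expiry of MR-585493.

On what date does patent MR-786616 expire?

November 28, 2036

Natural term of MR-786616:
  Base: filing + 20 years → 10 June 2035.
  Processing Delay Credit: +537 days → 28 November 2036.
Expiry of referenced patent MR-585493:
  Base: filing + 20 years → 2 September 2034.
  Processing Delay Credit: +855 days → 4 January 2037.
Terminal disclaimer: MR-786616 expires on the earlier of 28 November 2036 and 4 January 2037.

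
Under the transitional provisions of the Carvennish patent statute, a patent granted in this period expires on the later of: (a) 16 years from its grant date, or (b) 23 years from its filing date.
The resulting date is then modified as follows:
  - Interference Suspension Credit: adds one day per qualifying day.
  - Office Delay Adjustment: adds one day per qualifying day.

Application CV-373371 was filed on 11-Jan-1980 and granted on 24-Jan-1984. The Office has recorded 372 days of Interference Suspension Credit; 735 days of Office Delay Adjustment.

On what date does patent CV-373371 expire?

2006-01-22

(a) grant + 16 years → 24 January 2000.
(b) filing + 23 years → 11 January 2003.
Later of the two: 11 January 2003.
Interference Suspension Credit: +372 days → 18 January 2004.
Office Delay Adjustment: +735 days → 22 January 2006.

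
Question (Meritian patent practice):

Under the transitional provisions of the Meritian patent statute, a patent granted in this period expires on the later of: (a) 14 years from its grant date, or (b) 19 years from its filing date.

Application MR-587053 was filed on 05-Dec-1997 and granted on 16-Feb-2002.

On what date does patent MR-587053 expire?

(a) grant + 14 years → 16 February 2016.
(b) filing + 19 years → 5 December 2016.
Later of the two: 5 December 2016.

December 5, 2016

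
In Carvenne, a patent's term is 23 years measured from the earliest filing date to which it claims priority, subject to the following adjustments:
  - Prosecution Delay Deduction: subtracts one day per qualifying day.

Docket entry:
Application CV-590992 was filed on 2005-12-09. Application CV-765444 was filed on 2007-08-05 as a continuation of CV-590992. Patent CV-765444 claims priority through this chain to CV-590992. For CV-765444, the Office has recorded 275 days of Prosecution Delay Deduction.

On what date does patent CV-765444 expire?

Earliest priority filing: 9 December 2005.
Base term: 9 December 2005 + 23 years → 9 December 2028.
Prosecution Delay Deduction: −275 days → 9 March 2028.

March 9, 2028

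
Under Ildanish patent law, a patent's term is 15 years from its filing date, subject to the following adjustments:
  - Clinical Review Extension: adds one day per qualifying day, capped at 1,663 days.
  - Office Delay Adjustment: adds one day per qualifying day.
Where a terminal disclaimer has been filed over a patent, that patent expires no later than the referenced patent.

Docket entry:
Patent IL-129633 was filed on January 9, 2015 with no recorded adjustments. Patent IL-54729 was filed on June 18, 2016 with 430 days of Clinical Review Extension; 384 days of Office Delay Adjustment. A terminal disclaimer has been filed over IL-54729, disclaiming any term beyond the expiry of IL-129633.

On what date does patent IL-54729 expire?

Natural term of IL-54729:
  Base: filing + 15 years → 18 June 2031.
  Clinical Review Extension: 430 days (within the 1663-day cap) → +430 days → 21 August 2032.
  Office Delay Adjustment: +384 days → 9 September 2033.
Expiry of referenced patent IL-129633:
  Base: filing + 15 years → 9 January 2030.
Terminal disclaimer: IL-54729 expires on the earlier of 9 September 2033 and 9 January 2030.

January 9, 2030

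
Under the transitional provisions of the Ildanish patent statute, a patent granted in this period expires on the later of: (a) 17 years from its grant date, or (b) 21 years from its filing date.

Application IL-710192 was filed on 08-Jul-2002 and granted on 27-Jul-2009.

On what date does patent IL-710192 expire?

2026-07-27

(a) grant + 17 years → 27 July 2026.
(b) filing + 21 years → 8 July 2023.
Later of the two: 27 July 2026.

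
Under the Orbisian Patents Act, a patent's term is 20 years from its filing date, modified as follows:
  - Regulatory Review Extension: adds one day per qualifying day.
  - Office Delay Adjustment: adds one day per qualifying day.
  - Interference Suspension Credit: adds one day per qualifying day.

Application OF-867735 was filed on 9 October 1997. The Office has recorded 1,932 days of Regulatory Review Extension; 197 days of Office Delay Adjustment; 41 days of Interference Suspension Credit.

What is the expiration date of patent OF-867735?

2023-09-18

Base term: filing date + 20 years → 9 October 2017.
Regulatory Review Extension: +1932 days → 23 January 2023.
Office Delay Adjustment: +197 days → 8 August 2023.
Interference Suspension Credit: +41 days → 18 September 2023.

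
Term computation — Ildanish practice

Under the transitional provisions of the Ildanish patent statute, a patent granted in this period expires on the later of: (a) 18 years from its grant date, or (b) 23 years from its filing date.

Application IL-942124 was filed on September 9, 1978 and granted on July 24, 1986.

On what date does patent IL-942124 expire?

(a) grant + 18 years → 24 July 2004.
(b) filing + 23 years → 9 September 2001.
Later of the two: 24 July 2004.

July 24, 2004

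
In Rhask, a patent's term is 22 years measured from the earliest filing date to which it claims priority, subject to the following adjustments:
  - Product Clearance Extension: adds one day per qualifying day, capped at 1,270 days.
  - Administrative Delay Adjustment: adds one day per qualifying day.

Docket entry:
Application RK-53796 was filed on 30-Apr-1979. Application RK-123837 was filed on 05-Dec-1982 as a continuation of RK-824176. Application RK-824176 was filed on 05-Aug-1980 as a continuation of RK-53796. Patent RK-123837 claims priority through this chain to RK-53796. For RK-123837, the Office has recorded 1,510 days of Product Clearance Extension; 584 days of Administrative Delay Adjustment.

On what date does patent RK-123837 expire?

Earliest priority filing: 30 April 1979.
Base term: 30 April 1979 + 22 years → 30 April 2001.
Product Clearance Extension: 1510 days claimed exceeds the 1270-day cap, so +1270 days → 21 October 2004.
Administrative Delay Adjustment: +584 days → 28 May 2006.

May 28, 2006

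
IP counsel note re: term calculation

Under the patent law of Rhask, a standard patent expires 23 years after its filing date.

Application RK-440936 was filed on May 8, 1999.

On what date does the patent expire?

2022-05-08

Filing date + 23 years → 8 May 2022.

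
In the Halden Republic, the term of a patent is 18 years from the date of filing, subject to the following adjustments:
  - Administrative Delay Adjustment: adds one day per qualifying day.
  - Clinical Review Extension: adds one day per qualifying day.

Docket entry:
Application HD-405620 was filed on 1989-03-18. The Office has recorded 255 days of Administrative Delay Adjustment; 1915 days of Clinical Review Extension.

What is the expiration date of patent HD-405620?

Base term: filing date + 18 years → 18 March 2007.
Administrative Delay Adjustment: +255 days → 28 November 2007.
Clinical Review Extension: +1915 days → 24 February 2013.

2013-02-24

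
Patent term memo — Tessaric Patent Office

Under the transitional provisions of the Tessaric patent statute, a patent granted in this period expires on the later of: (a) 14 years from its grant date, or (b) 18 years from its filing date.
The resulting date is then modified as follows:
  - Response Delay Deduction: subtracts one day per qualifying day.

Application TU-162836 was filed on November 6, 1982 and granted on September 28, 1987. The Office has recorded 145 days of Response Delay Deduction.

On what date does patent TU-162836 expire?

(a) grant + 14 years → 28 September 2001.
(b) filing + 18 years → 6 November 2000.
Later of the two: 28 September 2001.
Response Delay Deduction: −145 days → 6 May 2001.

May 6, 2001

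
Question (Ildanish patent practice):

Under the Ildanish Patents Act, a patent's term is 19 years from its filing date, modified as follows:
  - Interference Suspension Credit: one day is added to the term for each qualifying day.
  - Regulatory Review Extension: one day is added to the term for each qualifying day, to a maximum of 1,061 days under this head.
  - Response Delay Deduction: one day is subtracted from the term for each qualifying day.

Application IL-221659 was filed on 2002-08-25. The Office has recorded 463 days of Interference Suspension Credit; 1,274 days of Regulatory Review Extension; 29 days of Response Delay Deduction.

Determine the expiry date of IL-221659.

Base term: filing date + 19 years → 25 August 2021.
Interference Suspension Credit: +463 days → 1 December 2022.
Regulatory Review Extension: 1274 days claimed exceeds the 1061-day cap, so +1061 days → 27 October 2025.
Response Delay Deduction: −29 days → 28 September 2025.

2025-09-28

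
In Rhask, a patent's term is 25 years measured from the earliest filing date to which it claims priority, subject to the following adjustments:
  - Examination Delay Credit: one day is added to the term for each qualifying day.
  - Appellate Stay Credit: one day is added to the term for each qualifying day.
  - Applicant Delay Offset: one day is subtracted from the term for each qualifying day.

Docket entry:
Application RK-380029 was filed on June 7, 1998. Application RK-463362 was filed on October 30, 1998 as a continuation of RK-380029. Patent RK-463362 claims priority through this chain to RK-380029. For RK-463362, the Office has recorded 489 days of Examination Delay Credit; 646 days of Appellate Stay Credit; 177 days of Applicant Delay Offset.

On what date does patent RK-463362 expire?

January 20, 2026

Earliest priority filing: 7 June 1998.
Base term: 7 June 1998 + 25 years → 7 June 2023.
Examination Delay Credit: +489 days → 8 October 2024.
Appellate Stay Credit: +646 days → 16 July 2026.
Applicant Delay Offset: −177 days → 20 January 2026.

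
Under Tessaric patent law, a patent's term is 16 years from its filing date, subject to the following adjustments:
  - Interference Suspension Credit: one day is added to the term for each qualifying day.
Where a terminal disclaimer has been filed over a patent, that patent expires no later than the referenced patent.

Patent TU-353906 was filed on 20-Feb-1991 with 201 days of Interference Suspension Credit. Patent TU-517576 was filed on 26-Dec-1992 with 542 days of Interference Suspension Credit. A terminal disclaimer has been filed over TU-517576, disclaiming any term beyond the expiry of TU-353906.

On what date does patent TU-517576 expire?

Natural term of TU-517576:
  Base: filing + 16 years → 26 December 2008.
  Interference Suspension Credit: +542 days → 21 June 2010.
Expiry of referenced patent TU-353906:
  Base: filing + 16 years → 20 February 2007.
  Interference Suspension Credit: +201 days → 9 September 2007.
Terminal disclaimer: TU-517576 expires on the earlier of 21 June 2010 and 9 September 2007.

September 9, 2007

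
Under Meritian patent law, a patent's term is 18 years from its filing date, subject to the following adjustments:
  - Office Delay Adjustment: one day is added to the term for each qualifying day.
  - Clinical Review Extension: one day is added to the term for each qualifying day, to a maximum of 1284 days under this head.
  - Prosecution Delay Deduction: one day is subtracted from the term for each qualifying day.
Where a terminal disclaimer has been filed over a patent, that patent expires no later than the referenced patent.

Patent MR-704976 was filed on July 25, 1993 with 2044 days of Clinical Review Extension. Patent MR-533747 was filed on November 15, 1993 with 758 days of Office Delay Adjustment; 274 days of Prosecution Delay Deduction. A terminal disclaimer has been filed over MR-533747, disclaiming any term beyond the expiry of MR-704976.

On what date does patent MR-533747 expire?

March 13, 2013

Natural term of MR-533747:
  Base: filing + 18 years → 15 November 2011.
  Office Delay Adjustment: +758 days → 12 December 2013.
  Prosecution Delay Deduction: −274 days → 13 March 2013.
Expiry of referenced patent MR-704976:
  Base: filing + 18 years → 25 July 2011.
  Clinical Review Extension: 2044 days claimed exceeds the 1284-day cap, so +1284 days → 29 January 2015.
Terminal disclaimer: MR-533747 expires on the earlier of 13 March 2013 and 29 January 2015.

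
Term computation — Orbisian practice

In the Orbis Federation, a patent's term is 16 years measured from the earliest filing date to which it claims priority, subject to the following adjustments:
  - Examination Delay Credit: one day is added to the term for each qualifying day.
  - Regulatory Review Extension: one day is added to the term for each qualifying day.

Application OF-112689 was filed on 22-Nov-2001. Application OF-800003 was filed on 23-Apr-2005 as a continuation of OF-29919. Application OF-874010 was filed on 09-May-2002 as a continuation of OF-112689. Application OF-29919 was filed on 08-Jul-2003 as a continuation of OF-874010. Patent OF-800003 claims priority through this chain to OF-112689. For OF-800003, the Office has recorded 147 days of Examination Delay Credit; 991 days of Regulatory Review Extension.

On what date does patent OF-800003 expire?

2021-01-03

Earliest priority filing: 22 November 2001.
Base term: 22 November 2001 + 16 years → 22 November 2017.
Examination Delay Credit: +147 days → 18 April 2018.
Regulatory Review Extension: +991 days → 3 January 2021.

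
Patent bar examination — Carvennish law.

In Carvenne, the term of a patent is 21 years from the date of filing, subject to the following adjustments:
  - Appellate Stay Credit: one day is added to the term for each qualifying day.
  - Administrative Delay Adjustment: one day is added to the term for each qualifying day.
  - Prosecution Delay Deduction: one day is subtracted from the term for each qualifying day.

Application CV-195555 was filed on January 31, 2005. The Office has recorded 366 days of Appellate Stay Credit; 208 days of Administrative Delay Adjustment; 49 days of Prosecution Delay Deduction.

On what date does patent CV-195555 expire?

2027-07-10

Base term: filing date + 21 years → 31 January 2026.
Appellate Stay Credit: +366 days → 1 February 2027.
Administrative Delay Adjustment: +208 days → 28 August 2027.
Prosecution Delay Deduction: −49 days → 10 July 2027.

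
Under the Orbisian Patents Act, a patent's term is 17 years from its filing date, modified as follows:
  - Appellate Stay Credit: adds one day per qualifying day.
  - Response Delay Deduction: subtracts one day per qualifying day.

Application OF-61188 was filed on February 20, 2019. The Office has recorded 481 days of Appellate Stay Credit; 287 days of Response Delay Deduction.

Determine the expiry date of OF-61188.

September 1, 2036

Base term: filing date + 17 years → 20 February 2036.
Appellate Stay Credit: +481 days → 15 June 2037.
Response Delay Deduction: −287 days → 1 September 2036.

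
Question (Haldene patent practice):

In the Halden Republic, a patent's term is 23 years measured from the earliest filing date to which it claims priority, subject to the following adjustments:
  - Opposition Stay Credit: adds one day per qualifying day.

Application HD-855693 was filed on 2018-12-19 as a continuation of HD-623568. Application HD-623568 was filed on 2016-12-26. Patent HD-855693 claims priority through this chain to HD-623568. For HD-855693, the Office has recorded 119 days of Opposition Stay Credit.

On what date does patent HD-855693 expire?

April 23, 2040

Earliest priority filing: 26 December 2016.
Base term: 26 December 2016 + 23 years → 26 December 2039.
Opposition Stay Credit: +119 days → 23 April 2040.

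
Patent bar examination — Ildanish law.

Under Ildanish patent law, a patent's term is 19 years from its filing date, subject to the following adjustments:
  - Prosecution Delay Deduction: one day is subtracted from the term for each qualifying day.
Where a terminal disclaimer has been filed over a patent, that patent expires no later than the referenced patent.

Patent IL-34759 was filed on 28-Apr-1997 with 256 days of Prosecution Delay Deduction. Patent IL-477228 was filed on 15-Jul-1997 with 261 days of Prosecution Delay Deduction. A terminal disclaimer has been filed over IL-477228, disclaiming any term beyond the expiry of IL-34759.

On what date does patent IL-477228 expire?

2015-08-16

Natural term of IL-477228:
  Base: filing + 19 years → 15 July 2016.
  Prosecution Delay Deduction: −261 days → 28 October 2015.
Expiry of referenced patent IL-34759:
  Base: filing + 19 years → 28 April 2016.
  Prosecution Delay Deduction: −256 days → 16 August 2015.
Terminal disclaimer: IL-477228 expires on the earlier of 28 October 2015 and 16 August 2015.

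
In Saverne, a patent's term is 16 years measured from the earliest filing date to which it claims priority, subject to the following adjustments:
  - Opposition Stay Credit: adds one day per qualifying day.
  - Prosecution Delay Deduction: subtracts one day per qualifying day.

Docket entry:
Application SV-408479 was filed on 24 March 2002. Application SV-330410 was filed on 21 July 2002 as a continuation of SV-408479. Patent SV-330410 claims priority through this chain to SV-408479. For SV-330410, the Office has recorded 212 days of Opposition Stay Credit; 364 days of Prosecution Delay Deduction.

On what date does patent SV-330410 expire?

Earliest priority filing: 24 March 2002.
Base term: 24 March 2002 + 16 years → 24 March 2018.
Opposition Stay Credit: +212 days → 22 October 2018.
Prosecution Delay Deduction: −364 days → 23 October 2017.

October 23, 2017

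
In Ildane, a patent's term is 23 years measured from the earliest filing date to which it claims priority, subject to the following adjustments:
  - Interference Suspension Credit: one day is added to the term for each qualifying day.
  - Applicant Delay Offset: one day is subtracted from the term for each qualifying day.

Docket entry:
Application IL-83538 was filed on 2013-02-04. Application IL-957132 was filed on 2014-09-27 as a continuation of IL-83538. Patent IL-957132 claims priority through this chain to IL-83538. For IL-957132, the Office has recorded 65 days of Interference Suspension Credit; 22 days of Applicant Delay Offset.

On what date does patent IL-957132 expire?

2036-03-18

Earliest priority filing: 4 February 2013.
Base term: 4 February 2013 + 23 years → 4 February 2036.
Interference Suspension Credit: +65 days → 9 April 2036.
Applicant Delay Offset: −22 days → 18 March 2036.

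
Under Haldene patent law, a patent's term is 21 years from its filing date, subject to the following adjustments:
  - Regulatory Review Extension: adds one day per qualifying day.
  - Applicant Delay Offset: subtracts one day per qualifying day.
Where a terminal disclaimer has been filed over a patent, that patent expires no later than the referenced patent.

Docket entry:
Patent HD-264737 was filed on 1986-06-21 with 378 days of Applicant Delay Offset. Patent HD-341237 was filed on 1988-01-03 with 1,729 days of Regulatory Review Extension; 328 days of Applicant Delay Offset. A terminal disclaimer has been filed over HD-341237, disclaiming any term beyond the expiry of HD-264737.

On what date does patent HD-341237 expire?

2006-06-08

Natural term of HD-341237:
  Base: filing + 21 years → 3 January 2009.
  Regulatory Review Extension: +1729 days → 28 September 2013.
  Applicant Delay Offset: −328 days → 4 November 2012.
Expiry of referenced patent HD-264737:
  Base: filing + 21 years → 21 June 2007.
  Applicant Delay Offset: −378 days → 8 June 2006.
Terminal disclaimer: HD-341237 expires on the earlier of 4 November 2012 and 8 June 2006.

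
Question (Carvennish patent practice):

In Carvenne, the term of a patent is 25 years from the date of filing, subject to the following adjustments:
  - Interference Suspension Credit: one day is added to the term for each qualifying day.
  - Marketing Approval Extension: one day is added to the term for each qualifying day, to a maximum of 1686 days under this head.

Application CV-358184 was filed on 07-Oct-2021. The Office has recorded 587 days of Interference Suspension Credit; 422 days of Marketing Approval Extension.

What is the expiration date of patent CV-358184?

Base term: filing date + 25 years → 7 October 2046.
Interference Suspension Credit: +587 days → 16 May 2048.
Marketing Approval Extension: 422 days (within the 1686-day cap) → +422 days → 12 July 2049.

July 12, 2049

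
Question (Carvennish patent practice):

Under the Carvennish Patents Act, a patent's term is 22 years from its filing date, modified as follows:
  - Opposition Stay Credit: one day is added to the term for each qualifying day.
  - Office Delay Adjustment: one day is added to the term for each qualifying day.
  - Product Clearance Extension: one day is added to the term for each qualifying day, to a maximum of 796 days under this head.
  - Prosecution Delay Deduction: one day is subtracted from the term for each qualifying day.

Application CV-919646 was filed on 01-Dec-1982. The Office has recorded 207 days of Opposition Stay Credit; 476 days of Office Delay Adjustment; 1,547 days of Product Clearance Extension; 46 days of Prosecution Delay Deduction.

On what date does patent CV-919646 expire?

Base term: filing date + 22 years → 1 December 2004.
Opposition Stay Credit: +207 days → 26 June 2005.
Office Delay Adjustment: +476 days → 15 October 2006.
Product Clearance Extension: 1547 days claimed exceeds the 796-day cap, so +796 days → 19 December 2008.
Prosecution Delay Deduction: −46 days → 3 November 2008.

November 3, 2008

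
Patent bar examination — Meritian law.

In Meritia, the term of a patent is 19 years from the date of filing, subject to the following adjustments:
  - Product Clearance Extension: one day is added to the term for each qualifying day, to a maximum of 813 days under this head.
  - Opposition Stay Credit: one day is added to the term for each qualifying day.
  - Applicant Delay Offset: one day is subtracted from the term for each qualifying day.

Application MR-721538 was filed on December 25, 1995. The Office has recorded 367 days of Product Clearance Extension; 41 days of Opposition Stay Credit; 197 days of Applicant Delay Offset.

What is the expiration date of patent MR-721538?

July 24, 2015

Base term: filing date + 19 years → 25 December 2014.
Product Clearance Extension: 367 days (within the 813-day cap) → +367 days → 27 December 2015.
Opposition Stay Credit: +41 days → 6 February 2016.
Applicant Delay Offset: −197 days → 24 July 2015.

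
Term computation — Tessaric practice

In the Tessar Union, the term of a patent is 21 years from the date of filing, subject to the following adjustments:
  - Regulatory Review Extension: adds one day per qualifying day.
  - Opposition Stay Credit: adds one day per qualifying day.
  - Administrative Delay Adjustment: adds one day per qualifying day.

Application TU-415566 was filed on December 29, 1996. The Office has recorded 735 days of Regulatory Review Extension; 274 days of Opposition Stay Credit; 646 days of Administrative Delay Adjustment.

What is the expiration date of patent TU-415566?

2022-07-11

Base term: filing date + 21 years → 29 December 2017.
Regulatory Review Extension: +735 days → 3 January 2020.
Opposition Stay Credit: +274 days → 3 October 2020.
Administrative Delay Adjustment: +646 days → 11 July 2022.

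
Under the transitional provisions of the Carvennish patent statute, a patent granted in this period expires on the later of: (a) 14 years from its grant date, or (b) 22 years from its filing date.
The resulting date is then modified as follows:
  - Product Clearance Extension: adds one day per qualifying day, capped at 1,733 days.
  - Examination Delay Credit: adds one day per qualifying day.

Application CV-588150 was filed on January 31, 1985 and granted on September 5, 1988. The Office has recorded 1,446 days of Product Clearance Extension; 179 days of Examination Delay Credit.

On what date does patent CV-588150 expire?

July 14, 2011

(a) grant + 14 years → 5 September 2002.
(b) filing + 22 years → 31 January 2007.
Later of the two: 31 January 2007.
Product Clearance Extension: 1446 days (within the 1733-day cap) → +1446 days → 16 January 2011.
Examination Delay Credit: +179 days → 14 July 2011.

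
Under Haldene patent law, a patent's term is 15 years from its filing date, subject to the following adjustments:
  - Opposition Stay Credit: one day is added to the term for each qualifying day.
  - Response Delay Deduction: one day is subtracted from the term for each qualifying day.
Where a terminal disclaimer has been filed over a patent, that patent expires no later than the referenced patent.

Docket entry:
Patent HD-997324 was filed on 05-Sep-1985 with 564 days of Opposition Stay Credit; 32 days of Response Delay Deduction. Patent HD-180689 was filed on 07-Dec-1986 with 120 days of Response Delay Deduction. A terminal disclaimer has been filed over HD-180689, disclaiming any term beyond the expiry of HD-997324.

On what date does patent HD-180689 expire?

Natural term of HD-180689:
  Base: filing + 15 years → 7 December 2001.
  Response Delay Deduction: −120 days → 9 August 2001.
Expiry of referenced patent HD-997324:
  Base: filing + 15 years → 5 September 2000.
  Opposition Stay Credit: +564 days → 23 March 2002.
  Response Delay Deduction: −32 days → 19 February 2002.
Terminal disclaimer: HD-180689 expires on the earlier of 9 August 2001 and 19 February 2002.

2001-08-09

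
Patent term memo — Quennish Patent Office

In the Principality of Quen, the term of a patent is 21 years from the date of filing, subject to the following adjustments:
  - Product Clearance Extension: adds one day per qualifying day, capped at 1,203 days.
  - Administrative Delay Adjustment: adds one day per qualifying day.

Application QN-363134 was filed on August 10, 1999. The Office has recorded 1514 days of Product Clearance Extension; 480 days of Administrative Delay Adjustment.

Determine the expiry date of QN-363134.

2025-03-20

Base term: filing date + 21 years → 10 August 2020.
Product Clearance Extension: 1514 days claimed exceeds the 1203-day cap, so +1203 days → 26 November 2023.
Administrative Delay Adjustment: +480 days → 20 March 2025.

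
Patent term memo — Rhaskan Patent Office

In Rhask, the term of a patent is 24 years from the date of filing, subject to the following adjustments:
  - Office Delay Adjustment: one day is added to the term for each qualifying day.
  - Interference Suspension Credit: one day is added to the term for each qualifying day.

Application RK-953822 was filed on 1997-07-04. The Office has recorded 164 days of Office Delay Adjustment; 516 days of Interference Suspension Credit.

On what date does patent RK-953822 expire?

Base term: filing date + 24 years → 4 July 2021.
Office Delay Adjustment: +164 days → 15 December 2021.
Interference Suspension Credit: +516 days → 15 May 2023.

2023-05-15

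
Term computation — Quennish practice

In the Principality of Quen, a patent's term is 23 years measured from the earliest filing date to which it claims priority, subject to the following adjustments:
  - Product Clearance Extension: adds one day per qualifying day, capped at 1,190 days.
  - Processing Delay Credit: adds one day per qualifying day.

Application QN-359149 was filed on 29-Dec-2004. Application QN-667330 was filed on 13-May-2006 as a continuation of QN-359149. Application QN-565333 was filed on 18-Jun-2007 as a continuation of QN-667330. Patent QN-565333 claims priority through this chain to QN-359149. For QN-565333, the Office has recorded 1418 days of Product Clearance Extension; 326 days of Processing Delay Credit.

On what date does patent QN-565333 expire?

February 22, 2032

Earliest priority filing: 29 December 2004.
Base term: 29 December 2004 + 23 years → 29 December 2027.
Product Clearance Extension: 1418 days claimed exceeds the 1190-day cap, so +1190 days → 2 April 2031.
Processing Delay Credit: +326 days → 22 February 2032.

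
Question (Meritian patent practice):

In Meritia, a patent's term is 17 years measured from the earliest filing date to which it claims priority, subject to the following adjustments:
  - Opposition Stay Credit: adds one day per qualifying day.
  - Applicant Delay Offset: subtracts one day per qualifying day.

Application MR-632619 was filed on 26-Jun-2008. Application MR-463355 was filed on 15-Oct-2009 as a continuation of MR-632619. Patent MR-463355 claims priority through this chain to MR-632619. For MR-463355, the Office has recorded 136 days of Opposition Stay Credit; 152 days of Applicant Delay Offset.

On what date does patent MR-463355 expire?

Earliest priority filing: 26 June 2008.
Base term: 26 June 2008 + 17 years → 26 June 2025.
Opposition Stay Credit: +136 days → 9 November 2025.
Applicant Delay Offset: −152 days → 10 June 2025.

2025-06-10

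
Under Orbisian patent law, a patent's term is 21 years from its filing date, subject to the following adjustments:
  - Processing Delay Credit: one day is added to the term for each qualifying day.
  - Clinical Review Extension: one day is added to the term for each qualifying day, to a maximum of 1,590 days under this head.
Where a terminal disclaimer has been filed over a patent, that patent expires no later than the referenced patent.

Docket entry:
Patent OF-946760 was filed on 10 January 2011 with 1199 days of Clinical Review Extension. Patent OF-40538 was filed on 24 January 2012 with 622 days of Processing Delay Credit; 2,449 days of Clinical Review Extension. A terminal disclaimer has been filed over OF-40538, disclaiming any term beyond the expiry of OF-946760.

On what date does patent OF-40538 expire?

2035-04-23

Natural term of OF-40538:
  Base: filing + 21 years → 24 January 2033.
  Processing Delay Credit: +622 days → 8 October 2034.
  Clinical Review Extension: 2449 days claimed exceeds the 1590-day cap, so +1590 days → 14 February 2039.
Expiry of referenced patent OF-946760:
  Base: filing + 21 years → 10 January 2032.
  Clinical Review Extension: 1199 days (within the 1590-day cap) → +1199 days → 23 April 2035.
Terminal disclaimer: OF-40538 expires on the earlier of 14 February 2039 and 23 April 2035.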